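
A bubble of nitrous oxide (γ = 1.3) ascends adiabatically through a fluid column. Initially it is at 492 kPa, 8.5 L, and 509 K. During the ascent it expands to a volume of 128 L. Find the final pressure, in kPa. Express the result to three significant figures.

P₂ ≈ 14.5 kPa

Adiabatic: P₁V₁^γ = P₂V₂^γ ⇒ P₂ = P₁ (V₁/V₂)^γ.
P₂ = 492 × (8.5/128)^(1.3) = 14.48 kPa.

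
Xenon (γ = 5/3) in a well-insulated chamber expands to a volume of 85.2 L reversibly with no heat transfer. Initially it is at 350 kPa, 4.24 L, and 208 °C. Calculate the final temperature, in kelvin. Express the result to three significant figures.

T₂ ≈ 65.1 K

For a reversible adiabat TV^(γ−1) is constant, so T₂ = T₁ (V₁/V₂)^(γ−1).
T₁ = 208 °C = 481.1 K.
T₂ = 481.1 × (4.24/85.2)^(2/3) = 65.1 K.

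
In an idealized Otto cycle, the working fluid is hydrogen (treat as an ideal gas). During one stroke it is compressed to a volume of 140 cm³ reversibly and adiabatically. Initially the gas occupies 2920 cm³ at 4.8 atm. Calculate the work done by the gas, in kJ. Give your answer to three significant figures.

W ≈ -8.42 kJ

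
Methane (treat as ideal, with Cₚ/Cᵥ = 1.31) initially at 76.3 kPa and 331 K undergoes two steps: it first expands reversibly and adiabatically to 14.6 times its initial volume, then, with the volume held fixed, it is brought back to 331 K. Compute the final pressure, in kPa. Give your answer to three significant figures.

Adiabatic step (PV^γ = const): P₂ = 76.3×(1/14.6)^(1.31) = 2.276 kPa; T₂ = 331×(1/14.6)^(0.31) = 144.2 K.
Isochoric: P₃ = P₂(T₃/T₂) = 2.276 × (331/144.2) = 5.226 kPa.

P₃ ≈ 5.23 kPa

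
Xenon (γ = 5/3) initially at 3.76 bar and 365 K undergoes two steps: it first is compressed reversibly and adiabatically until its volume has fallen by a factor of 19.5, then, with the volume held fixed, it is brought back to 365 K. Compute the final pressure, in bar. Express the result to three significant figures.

P₃ ≈ 73.3 bar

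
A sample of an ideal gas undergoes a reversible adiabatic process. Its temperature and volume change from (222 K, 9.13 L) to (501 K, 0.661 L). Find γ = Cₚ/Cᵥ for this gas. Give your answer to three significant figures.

TV^(γ−1) = const ⇒ γ − 1 = ln(T₂/T₁) / ln(V₁/V₂).
γ = 1 + ln(501/222) / ln(9.13/0.661) = 1.31.

γ ≈ 1.31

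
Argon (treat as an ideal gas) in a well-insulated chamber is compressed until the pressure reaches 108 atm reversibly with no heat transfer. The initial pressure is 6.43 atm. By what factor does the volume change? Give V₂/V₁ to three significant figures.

V₂/V₁ ≈ 0.184

From PV^γ = const, V₂/V₁ = (P₁/P₂)^(1/γ).
For a monatomic ideal gas γ = 5/3.
V₂/V₁ = (6.43/108)^(3/5) = 0.184.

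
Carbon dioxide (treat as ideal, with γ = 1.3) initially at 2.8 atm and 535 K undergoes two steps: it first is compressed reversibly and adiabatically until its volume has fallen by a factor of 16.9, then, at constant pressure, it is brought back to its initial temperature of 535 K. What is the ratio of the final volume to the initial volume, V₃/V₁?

V₃/V₁ ≈ 0.0253

Adiabatic step: V₂/V₁ = 0.05917; T₂ = T₁·16.9^(0.3) = 1249 K.
Isobaric step: V₃/V₂ = T₃/T₂ = 535/1249.
V₃/V₁ = (V₂/V₁)(V₃/V₂) = 0.05917 × (535/1249) = 0.02534.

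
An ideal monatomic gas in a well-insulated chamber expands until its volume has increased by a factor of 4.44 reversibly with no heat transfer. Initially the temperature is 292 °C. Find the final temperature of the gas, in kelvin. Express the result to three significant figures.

T₂ ≈ 209 K

Adiabatic: T₁V₁^(γ−1) = T₂V₂^(γ−1) ⇒ T₂ = T₁ (V₁/V₂)^(γ−1).
For a monatomic ideal gas γ = 5/3, so γ−1 = 2/3.
T₁ = 292 °C = 565.1 K.
T₂ = 565.1 × (1/4.44)^(2/3) = 209.2 K.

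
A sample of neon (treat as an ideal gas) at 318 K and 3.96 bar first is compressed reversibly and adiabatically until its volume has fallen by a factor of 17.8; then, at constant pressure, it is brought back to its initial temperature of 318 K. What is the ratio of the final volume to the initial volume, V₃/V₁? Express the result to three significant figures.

V₃/V₁ ≈ 0.00824

For a monatomic ideal gas γ = 5/3.
Adiabatic step: V₂/V₁ = 0.05618; T₂ = T₁·17.8^(2/3) = 2168 K.
Isobaric step: V₃/V₂ = T₃/T₂ = 318/2168.
V₃/V₁ = (V₂/V₁)(V₃/V₂) = 0.05618 × (318/2168) = 0.008241.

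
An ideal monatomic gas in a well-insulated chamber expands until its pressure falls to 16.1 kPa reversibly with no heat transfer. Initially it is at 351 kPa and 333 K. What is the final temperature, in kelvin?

Along an adiabat T P^((1−γ)/γ) is constant, so T₂ = T₁ (P₂/P₁)^((γ−1)/γ).
For a monatomic ideal gas γ = 5/3, so (γ−1)/γ = 2/5.
T₂ = 333 × (16.1/351)^(2/5) = 97.06 K.

T₂ ≈ 97.1 K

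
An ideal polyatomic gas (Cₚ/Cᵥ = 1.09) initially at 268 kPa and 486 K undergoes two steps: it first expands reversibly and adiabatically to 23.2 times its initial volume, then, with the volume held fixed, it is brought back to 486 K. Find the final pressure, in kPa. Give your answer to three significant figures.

P₃ ≈ 11.6 kPa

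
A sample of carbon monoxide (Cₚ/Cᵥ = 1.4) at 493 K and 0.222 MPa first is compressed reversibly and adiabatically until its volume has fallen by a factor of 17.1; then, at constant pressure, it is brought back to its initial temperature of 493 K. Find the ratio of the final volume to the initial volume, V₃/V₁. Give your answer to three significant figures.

Adiabatic step: V₂/V₁ = 0.05848; T₂ = T₁·17.1^(0.4) = 1535 K.
Isobaric step: V₃/V₂ = T₃/T₂ = 493/1535.
V₃/V₁ = (V₂/V₁)(V₃/V₂) = 0.05848 × (493/1535) = 0.01878.

V₃/V₁ ≈ 0.0188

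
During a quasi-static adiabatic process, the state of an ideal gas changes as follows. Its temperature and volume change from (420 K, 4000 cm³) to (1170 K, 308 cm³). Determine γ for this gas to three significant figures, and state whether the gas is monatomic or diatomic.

γ ≈ 1.40; diatomic

TV^(γ−1) = const ⇒ γ − 1 = ln(T₂/T₁) / ln(V₁/V₂).
γ = 1 + ln(1170/420) / ln(4000/308) = 1.4.
γ ≈ 1.40 is close to 7/5, so the gas is diatomic.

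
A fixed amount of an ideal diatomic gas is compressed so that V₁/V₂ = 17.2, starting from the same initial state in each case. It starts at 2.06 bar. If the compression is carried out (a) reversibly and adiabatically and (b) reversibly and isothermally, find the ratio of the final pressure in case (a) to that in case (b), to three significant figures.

For a diatomic ideal gas γ = 7/5.
Isothermal: P_b = P₁(V₁/V₂) = 2.06×17.2.
Adiabatic: P_a = P₁(V₁/V₂)^γ = 2.06×17.2^(7/5).
P_a/P_b = (V₁/V₂)^(γ−1) = 17.2^(2/5) = 3.12.

P_adiabatic / P_isothermal ≈ 3.12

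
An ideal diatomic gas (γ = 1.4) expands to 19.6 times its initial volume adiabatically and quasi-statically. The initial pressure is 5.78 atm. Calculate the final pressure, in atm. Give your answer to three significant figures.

Since PV^γ is constant along a reversible adiabat, P₂ = P₁ (V₁/V₂)^γ.
P₂ = 5.78 × (1/19.6)^(1.4) = 0.0897 atm.

P₂ ≈ 0.0897 atm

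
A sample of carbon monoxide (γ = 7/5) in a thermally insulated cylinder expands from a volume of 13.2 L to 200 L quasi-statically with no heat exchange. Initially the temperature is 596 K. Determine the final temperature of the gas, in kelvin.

T₂ ≈ 201 K

Adiabatic: T₁V₁^(γ−1) = T₂V₂^(γ−1) ⇒ T₂ = T₁ (V₁/V₂)^(γ−1).
T₂ = 596 × (13.2/200)^(2/5) = 200.9 K.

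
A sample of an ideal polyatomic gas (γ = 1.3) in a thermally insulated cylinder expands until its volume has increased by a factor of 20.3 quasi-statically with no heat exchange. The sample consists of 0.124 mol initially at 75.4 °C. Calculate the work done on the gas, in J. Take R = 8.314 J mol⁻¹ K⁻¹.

W ≈ -712 J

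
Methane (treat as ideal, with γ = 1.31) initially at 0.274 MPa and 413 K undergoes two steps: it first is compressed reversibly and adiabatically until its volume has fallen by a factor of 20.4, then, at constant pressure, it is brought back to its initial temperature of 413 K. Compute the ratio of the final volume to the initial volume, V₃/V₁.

Adiabatic step: V₂/V₁ = 0.04902; T₂ = T₁·20.4^(0.31) = 1052 K.
Isobaric step: V₃/V₂ = T₃/T₂ = 413/1052.
V₃/V₁ = (V₂/V₁)(V₃/V₂) = 0.04902 × (413/1052) = 0.01925.

V₃/V₁ ≈ 0.0192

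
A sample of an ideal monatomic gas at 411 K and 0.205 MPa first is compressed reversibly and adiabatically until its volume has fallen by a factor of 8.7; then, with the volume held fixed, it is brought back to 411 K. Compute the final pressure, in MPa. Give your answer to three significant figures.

P₃ ≈ 1.78 MPa

For a monatomic ideal gas γ = 5/3.
Adiabatic step (PV^γ = const): P₂ = 0.205×8.7^(5/3) = 7.544 MPa; T₂ = 411×8.7^(2/3) = 1739 K.
Isochoric: P₃ = P₂(T₃/T₂) = 7.544 × (411/1739) = 1.783 MPa.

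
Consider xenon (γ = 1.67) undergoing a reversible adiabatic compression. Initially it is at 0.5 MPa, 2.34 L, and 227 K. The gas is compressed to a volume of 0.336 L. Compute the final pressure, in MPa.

P₂ ≈ 12.8 MPa

Since PV^γ is constant along a reversible adiabat, P₂ = P₁ (V₁/V₂)^γ.
P₂ = 0.5 × (2.34/0.336)^(1.67) = 12.78 MPa.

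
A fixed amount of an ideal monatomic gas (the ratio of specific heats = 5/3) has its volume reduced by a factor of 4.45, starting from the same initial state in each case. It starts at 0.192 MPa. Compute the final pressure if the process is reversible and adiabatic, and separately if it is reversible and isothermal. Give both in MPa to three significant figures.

adiabatic: 2.31 MPa; isothermal: 0.854 MPa

Isothermal: P₂ = P₁(V₁/V₂) = 0.192×4.45 = 0.8544 MPa.
Adiabatic: P₂ = P₁(V₁/V₂)^γ = 0.192×4.45^(5/3) = 2.312 MPa.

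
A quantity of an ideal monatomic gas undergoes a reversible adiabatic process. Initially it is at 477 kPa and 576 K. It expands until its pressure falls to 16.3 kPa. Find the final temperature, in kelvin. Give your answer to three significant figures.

T₂ ≈ 149 K

Along an adiabat T P^((1−γ)/γ) is constant, so T₂ = T₁ (P₂/P₁)^((γ−1)/γ).
For a monatomic ideal gas γ = 5/3, so (γ−1)/γ = 2/5.
T₂ = 576 × (16.3/477)^(2/5) = 149.2 K.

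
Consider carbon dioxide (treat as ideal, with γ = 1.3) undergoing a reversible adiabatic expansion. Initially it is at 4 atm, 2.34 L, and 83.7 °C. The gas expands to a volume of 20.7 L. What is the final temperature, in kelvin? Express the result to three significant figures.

T₂ ≈ 186 K

Adiabatic: T₁V₁^(γ−1) = T₂V₂^(γ−1) ⇒ T₂ = T₁ (V₁/V₂)^(γ−1).
T₁ = 83.7 °C = 356.8 K.
T₂ = 356.8 × (2.34/20.7)^(0.3) = 185.5 K.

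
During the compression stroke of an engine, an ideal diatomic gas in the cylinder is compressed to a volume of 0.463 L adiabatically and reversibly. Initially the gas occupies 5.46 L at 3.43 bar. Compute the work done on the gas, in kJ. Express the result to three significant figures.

W ≈ 7.88 kJ

γ = 7/5 for a diatomic ideal gas.
P₂ = P₁(V₁/V₂)^γ = 3.43×(5.46/0.463)^(7/5) = 108.5 bar.
For a reversible adiabat, W_by_gas = (P₁V₁ − P₂V₂)/(γ−1).
W_by = (343000×0.00546 − 1.085×10^7×0.000463) / (2/5) = -7880 J.
W_on_gas = −W_by = 7880 J.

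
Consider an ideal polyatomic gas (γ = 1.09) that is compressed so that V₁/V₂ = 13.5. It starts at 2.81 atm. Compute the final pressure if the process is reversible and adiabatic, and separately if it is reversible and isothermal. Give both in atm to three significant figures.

adiabatic: 47.9 atm; isothermal: 37.9 atm

Isothermal: P₂ = P₁(V₁/V₂) = 2.81×13.5 = 37.94 atm.
Adiabatic: P₂ = P₁(V₁/V₂)^γ = 2.81×13.5^(1.09) = 47.95 atm.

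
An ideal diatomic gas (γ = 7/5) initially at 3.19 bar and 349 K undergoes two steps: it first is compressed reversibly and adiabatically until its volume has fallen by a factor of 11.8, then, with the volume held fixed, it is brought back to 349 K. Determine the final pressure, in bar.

P₃ ≈ 37.6 bar

Adiabatic step (PV^γ = const): P₂ = 3.19×11.8^(7/5) = 101 bar; T₂ = 349×11.8^(2/5) = 936.7 K.
Isochoric: P₃ = P₂(T₃/T₂) = 101 × (349/936.7) = 37.64 bar.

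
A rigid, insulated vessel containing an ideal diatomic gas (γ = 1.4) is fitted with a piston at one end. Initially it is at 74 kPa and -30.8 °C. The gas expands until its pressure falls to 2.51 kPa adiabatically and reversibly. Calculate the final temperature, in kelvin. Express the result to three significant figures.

T₂ ≈ 92.2 K

Adiabatic: T₂/T₁ = (P₂/P₁)^((γ−1)/γ).
T₁ = -30.8 °C = 242.3 K.
T₂ = 242.3 × (2.51/74)^(0.286) = 92.17 K.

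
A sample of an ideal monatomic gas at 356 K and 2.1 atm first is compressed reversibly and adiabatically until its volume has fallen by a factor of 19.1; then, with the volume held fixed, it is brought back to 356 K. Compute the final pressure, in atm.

P₃ ≈ 40.1 atm

For a monatomic ideal gas γ = 5/3.
Adiabatic step (PV^γ = const): P₂ = 2.1×19.1^(5/3) = 286.6 atm; T₂ = 356×19.1^(2/3) = 2544 K.
Isochoric: P₃ = P₂(T₃/T₂) = 286.6 × (356/2544) = 40.11 atm.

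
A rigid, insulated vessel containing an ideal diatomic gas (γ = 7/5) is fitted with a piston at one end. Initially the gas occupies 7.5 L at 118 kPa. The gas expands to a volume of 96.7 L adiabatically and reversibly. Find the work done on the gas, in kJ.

W ≈ -1.42 kJ

P₂ = P₁(V₁/V₂)^γ = 118×(7.5/96.7)^(7/5) = 3.291 kPa.
For a reversible adiabat, W_by_gas = (P₁V₁ − P₂V₂)/(γ−1).
W_by = (118000×0.0075 − 3291×0.0967) / (2/5) = 1417 J.
W_on_gas = −W_by = -1417 J.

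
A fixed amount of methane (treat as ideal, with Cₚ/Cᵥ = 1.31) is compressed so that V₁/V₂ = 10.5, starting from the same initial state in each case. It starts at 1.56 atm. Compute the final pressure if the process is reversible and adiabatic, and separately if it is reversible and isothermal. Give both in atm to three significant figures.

adiabatic: 34.0 atm; isothermal: 16.4 atm

Isothermal: P₂ = P₁(V₁/V₂) = 1.56×10.5 = 16.38 atm.
Adiabatic: P₂ = P₁(V₁/V₂)^γ = 1.56×10.5^(1.31) = 33.95 atm.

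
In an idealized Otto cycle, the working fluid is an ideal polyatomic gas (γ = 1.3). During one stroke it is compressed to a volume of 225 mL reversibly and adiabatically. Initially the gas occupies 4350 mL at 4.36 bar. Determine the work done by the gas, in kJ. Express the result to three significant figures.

W ≈ -9.05 kJ

P₂ = P₁(V₁/V₂)^γ = 4.36×(4350/225)^(1.3) = 205 bar.
For a reversible adiabat, W_by_gas = (P₁V₁ − P₂V₂)/(γ−1).
W_by = (436000×0.00435 − 2.05×10^7×0.000225) / (0.3) = -9051 J.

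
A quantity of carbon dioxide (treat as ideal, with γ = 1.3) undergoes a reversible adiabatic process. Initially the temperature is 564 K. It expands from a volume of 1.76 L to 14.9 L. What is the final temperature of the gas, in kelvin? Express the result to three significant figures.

T₂ ≈ 297 K

Adiabatic: T₁V₁^(γ−1) = T₂V₂^(γ−1) ⇒ T₂ = T₁ (V₁/V₂)^(γ−1).
T₂ = 564 × (1.76/14.9)^(0.3) = 297.2 K.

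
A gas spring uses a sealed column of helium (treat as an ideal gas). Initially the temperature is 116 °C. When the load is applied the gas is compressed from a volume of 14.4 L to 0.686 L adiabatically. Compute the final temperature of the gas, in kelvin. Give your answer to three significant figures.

T₂ ≈ 2960 K

Adiabatic: T₁V₁^(γ−1) = T₂V₂^(γ−1) ⇒ T₂ = T₁ (V₁/V₂)^(γ−1).
For a monatomic ideal gas γ = 5/3, so γ−1 = 2/3.
T₁ = 116 °C = 389.1 K.
T₂ = 389.1 × (14.4/0.686)^(2/3) = 2961 K.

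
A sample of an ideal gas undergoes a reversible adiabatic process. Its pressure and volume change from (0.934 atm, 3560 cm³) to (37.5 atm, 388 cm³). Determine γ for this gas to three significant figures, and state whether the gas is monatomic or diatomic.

γ ≈ 1.67; monatomic

PV^γ = const ⇒ γ = ln(P₂/P₁) / ln(V₁/V₂).
γ = ln(37.5/0.934) / ln(3560/388) = 1.666.
γ ≈ 1.67 is close to 5/3, so the gas is monatomic.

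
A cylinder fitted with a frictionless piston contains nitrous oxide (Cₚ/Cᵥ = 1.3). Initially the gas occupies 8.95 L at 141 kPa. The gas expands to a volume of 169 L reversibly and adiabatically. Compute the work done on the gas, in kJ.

W ≈ -2.46 kJ

P₂ = P₁(V₁/V₂)^γ = 141×(8.95/169)^(1.3) = 3.093 kPa.
For a reversible adiabat, W_by_gas = (P₁V₁ − P₂V₂)/(γ−1).
W_by = (141000×0.00895 − 3093×0.169) / (0.3) = 2464 J.
W_on_gas = −W_by = -2464 J.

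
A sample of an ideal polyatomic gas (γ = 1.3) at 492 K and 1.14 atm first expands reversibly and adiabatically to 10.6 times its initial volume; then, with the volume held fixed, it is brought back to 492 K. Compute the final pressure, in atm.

P₃ ≈ 0.108 atm

Adiabatic step (PV^γ = const): P₂ = 1.14×(1/10.6)^(1.3) = 0.05297 atm; T₂ = 492×(1/10.6)^(0.3) = 242.3 K.
Isochoric: P₃ = P₂(T₃/T₂) = 0.05297 × (492/242.3) = 0.1075 atm.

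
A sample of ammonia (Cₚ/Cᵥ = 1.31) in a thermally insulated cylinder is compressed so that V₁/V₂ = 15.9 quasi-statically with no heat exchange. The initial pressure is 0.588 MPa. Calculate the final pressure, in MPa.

P₂ ≈ 22.0 MPa

Since PV^γ is constant along a reversible adiabat, P₂ = P₁ (V₁/V₂)^γ.
P₂ = 0.588 × 15.9^(1.31) = 22.04 MPa.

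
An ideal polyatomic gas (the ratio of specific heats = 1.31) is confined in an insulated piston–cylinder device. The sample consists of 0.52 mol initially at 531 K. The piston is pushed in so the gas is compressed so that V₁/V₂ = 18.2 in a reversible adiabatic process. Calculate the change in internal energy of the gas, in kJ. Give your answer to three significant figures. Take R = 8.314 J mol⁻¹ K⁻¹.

Adiabatic: T₁V₁^(γ−1) = T₂V₂^(γ−1) ⇒ T₂ = T₁ (V₁/V₂)^(γ−1).
T₂ = 531 × 18.2^(0.31) = 1305 K.
Q = 0, so ΔU = W_on_gas = nCᵥΔT with Cᵥ = R/(γ−1) = 26.82 J/(mol·K).
ΔU = 0.52 × 26.82 × (1305 − 531) = 10800 J.

ΔU ≈ 10.8 kJ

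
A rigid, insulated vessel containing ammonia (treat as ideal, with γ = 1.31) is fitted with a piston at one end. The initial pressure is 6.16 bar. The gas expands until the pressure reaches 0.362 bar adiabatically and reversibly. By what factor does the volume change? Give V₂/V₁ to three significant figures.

From PV^γ = const, V₂/V₁ = (P₁/P₂)^(1/γ).
V₂/V₁ = (6.16/0.362)^(0.763) = 8.702.

V₂/V₁ ≈ 8.70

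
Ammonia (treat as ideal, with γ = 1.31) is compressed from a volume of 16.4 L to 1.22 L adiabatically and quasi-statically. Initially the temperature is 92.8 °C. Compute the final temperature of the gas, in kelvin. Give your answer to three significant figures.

For a reversible adiabat TV^(γ−1) is constant, so T₂ = T₁ (V₁/V₂)^(γ−1).
T₁ = 92.8 °C = 365.9 K.
T₂ = 365.9 × (16.4/1.22)^(0.31) = 818.9 K.

T₂ ≈ 819 K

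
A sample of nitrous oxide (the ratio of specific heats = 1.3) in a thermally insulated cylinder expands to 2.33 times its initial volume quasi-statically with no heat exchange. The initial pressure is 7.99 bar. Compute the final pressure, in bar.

Adiabatic: P₁V₁^γ = P₂V₂^γ ⇒ P₂ = P₁ (V₁/V₂)^γ.
P₂ = 7.99 × (1/2.33)^(1.3) = 2.661 bar.

P₂ ≈ 2.66 bar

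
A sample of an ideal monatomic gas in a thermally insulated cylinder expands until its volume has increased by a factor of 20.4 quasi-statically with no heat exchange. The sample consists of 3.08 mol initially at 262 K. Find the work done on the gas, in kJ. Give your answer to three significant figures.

W ≈ -8.72 kJ

Adiabatic: T₁V₁^(γ−1) = T₂V₂^(γ−1) ⇒ T₂ = T₁ (V₁/V₂)^(γ−1).
γ = 5/3 for a monatomic ideal gas, so γ−1 = 2/3.
T₂ = 262 × (1/20.4)^(2/3) = 35.09 K.
Q = 0, so ΔU = W_on_gas = nCᵥΔT with Cᵥ = R/(γ−1) = 12.47 J/(mol·K).
ΔU = 3.08 × 12.47 × (35.09 − 262) = -8716 J.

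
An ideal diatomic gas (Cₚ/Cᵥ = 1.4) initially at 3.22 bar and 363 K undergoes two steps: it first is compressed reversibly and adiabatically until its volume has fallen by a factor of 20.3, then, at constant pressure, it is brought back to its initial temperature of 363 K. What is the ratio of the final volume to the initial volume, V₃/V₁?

Adiabatic step: V₂/V₁ = 0.04926; T₂ = T₁·20.3^(0.4) = 1210 K.
Isobaric step: V₃/V₂ = T₃/T₂ = 363/1210.
V₃/V₁ = (V₂/V₁)(V₃/V₂) = 0.04926 × (363/1210) = 0.01477.

V₃/V₁ ≈ 0.0148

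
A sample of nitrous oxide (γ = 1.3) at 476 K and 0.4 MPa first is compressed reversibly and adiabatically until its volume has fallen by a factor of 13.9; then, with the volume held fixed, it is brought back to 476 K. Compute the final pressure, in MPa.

Adiabatic step (PV^γ = const): P₂ = 0.4×13.9^(1.3) = 12.25 MPa; T₂ = 476×13.9^(0.3) = 1048 K.
Isochoric: P₃ = P₂(T₃/T₂) = 12.25 × (476/1048) = 5.56 MPa.

P₃ ≈ 5.56 MPa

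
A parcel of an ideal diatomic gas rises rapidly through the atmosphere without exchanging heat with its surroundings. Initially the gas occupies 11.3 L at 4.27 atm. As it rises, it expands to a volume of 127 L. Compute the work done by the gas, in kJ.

W ≈ 7.58 kJ

γ = 7/5 for a diatomic ideal gas.
P₂ = P₁(V₁/V₂)^γ = 4.27×(11.3/127)^(7/5) = 0.1443 atm.
For a reversible adiabat, W_by_gas = (P₁V₁ − P₂V₂)/(γ−1).
W_by = (432700×0.0113 − 14630×0.127) / (2/5) = 7579 J.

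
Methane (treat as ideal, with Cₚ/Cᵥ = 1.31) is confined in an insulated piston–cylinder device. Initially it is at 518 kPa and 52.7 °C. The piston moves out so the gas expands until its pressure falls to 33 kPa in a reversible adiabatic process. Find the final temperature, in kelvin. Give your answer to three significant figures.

Along an adiabat T P^((1−γ)/γ) is constant, so T₂ = T₁ (P₂/P₁)^((γ−1)/γ).
T₁ = 52.7 °C = 325.8 K.
T₂ = 325.8 × (33/518)^(0.237) = 169.8 K.

T₂ ≈ 170 K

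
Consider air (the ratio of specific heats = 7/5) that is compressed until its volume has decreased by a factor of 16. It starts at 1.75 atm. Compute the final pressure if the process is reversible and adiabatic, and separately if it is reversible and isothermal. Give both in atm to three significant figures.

adiabatic: 84.9 atm; isothermal: 28.0 atm

Isothermal: P₂ = P₁(V₁/V₂) = 1.75×16 = 28 atm.
Adiabatic: P₂ = P₁(V₁/V₂)^γ = 1.75×16^(7/5) = 84.88 atm.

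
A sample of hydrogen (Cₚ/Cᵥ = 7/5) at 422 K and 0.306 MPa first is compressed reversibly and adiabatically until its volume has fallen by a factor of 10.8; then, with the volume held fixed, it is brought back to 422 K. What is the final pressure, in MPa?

P₃ ≈ 3.30 MPa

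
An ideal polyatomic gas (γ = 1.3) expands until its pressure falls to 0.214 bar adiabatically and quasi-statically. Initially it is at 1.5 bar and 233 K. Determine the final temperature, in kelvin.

T₂ ≈ 149 K

Along an adiabat T P^((1−γ)/γ) is constant, so T₂ = T₁ (P₂/P₁)^((γ−1)/γ).
T₂ = 233 × (0.214/1.5)^(0.231) = 148.7 K.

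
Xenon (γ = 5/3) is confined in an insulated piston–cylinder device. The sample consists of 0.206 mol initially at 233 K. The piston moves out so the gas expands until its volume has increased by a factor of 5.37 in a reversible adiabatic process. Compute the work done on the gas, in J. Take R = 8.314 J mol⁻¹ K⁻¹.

For a reversible adiabat TV^(γ−1) is constant, so T₂ = T₁ (V₁/V₂)^(γ−1).
T₂ = 233 × (1/5.37)^(2/3) = 75.98 K.
Q = 0, so ΔU = W_on_gas = nCᵥΔT with Cᵥ = R/(γ−1) = 12.47 J/(mol·K).
ΔU = 0.206 × 12.47 × (75.98 − 233) = -403.4 J.

W ≈ -403 J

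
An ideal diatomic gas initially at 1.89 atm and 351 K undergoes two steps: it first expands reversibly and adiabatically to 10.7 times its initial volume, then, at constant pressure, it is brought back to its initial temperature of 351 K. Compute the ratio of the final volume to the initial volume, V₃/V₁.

For a diatomic ideal gas γ = 7/5.
Adiabatic step: V₂/V₁ = 10.7; T₂ = T₁·(1/10.7)^(2/5) = 136 K.
Isobaric step: V₃/V₂ = T₃/T₂ = 351/136.
V₃/V₁ = (V₂/V₁)(V₃/V₂) = 10.7 × (351/136) = 27.61.

V₃/V₁ ≈ 27.6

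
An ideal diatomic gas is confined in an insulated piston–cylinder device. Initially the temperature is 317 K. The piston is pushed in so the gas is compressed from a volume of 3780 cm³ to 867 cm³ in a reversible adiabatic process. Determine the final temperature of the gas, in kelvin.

For a reversible adiabat TV^(γ−1) is constant, so T₂ = T₁ (V₁/V₂)^(γ−1).
For a diatomic ideal gas γ = 7/5, so γ−1 = 2/5.
T₂ = 317 × (3780/867)^(2/5) = 571.3 K.

T₂ ≈ 571 K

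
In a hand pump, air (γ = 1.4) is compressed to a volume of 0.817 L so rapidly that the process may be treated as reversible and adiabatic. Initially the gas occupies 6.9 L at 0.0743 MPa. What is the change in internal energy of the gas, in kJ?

P₂ = P₁(V₁/V₂)^γ = 0.0743×(6.9/0.817)^(1.4) = 1.473 MPa.
For a reversible adiabat, W_by_gas = (P₁V₁ − P₂V₂)/(γ−1).
W_by = (74300×0.0069 − 1.473×10^6×0.000817) / (0.4) = -1727 J.
Q = 0 ⇒ ΔU = −W_by = 1727 J.

ΔU ≈ 1.73 kJ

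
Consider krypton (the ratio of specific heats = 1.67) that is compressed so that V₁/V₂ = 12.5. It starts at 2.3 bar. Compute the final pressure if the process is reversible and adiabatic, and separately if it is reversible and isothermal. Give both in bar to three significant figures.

Isothermal: P₂ = P₁(V₁/V₂) = 2.3×12.5 = 28.75 bar.
Adiabatic: P₂ = P₁(V₁/V₂)^γ = 2.3×12.5^(1.67) = 156.2 bar.

adiabatic: 156 bar; isothermal: 28.7 bar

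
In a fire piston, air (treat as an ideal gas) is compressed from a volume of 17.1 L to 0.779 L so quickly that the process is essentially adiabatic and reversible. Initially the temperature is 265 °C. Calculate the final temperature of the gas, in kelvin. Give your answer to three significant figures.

For a reversible adiabat TV^(γ−1) is constant, so T₂ = T₁ (V₁/V₂)^(γ−1).
For a diatomic ideal gas γ = 7/5, so γ−1 = 2/5.
T₁ = 265 °C = 538.1 K.
T₂ = 538.1 × (17.1/0.779)^(2/5) = 1851 K.

T₂ ≈ 1850 K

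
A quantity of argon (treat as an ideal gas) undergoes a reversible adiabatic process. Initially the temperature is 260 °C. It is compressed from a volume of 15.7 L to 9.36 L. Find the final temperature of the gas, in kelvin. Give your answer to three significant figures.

T₂ ≈ 753 K

For a reversible adiabat TV^(γ−1) is constant, so T₂ = T₁ (V₁/V₂)^(γ−1).
For a monatomic ideal gas γ = 5/3, so γ−1 = 2/3.
T₁ = 260 °C = 533.1 K.
T₂ = 533.1 × (15.7/9.36)^(2/3) = 752.7 K.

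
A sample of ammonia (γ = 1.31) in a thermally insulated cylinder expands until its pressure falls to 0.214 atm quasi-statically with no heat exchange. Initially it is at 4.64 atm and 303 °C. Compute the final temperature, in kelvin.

Along an adiabat T P^((1−γ)/γ) is constant, so T₂ = T₁ (P₂/P₁)^((γ−1)/γ).
T₁ = 303 °C = 576.1 K.
T₂ = 576.1 × (0.214/4.64)^(0.237) = 278.2 K.

T₂ ≈ 278 K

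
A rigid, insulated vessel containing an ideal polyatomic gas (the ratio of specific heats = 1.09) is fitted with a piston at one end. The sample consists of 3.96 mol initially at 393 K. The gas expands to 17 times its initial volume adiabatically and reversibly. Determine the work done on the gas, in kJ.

W ≈ -32.4 kJ

For a reversible adiabat TV^(γ−1) is constant, so T₂ = T₁ (V₁/V₂)^(γ−1).
T₂ = 393 × (1/17)^(0.09) = 304.5 K.
Q = 0, so ΔU = W_on_gas = nCᵥΔT with Cᵥ = R/(γ−1) = 92.38 J/(mol·K).
ΔU = 3.96 × 92.38 × (304.5 − 393) = -32360 J.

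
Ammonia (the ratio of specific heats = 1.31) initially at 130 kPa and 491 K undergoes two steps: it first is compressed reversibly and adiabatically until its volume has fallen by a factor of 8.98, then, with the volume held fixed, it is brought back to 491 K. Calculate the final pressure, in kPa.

P₃ ≈ 1170 kPa

Adiabatic step (PV^γ = const): P₂ = 130×8.98^(1.31) = 2305 kPa; T₂ = 491×8.98^(0.31) = 969.6 K.
Isochoric: P₃ = P₂(T₃/T₂) = 2305 × (491/969.6) = 1167 kPa.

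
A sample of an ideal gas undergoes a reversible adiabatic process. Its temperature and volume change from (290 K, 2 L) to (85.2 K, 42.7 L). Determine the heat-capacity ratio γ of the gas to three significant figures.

TV^(γ−1) = const ⇒ γ − 1 = ln(T₂/T₁) / ln(V₁/V₂).
γ = 1 + ln(85.2/290) / ln(2/42.7) = 1.4.

γ ≈ 1.40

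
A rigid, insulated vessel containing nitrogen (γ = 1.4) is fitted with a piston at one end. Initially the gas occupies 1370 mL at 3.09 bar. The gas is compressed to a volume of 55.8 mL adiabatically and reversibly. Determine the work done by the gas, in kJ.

P₂ = P₁(V₁/V₂)^γ = 3.09×(1370/55.8)^(1.4) = 272.9 bar.
For a reversible adiabat, W_by_gas = (P₁V₁ − P₂V₂)/(γ−1).
W_by = (309000×0.00137 − 2.729×10^7×5.58×10^-5) / (0.4) = -2749 J.

W ≈ -2.75 kJ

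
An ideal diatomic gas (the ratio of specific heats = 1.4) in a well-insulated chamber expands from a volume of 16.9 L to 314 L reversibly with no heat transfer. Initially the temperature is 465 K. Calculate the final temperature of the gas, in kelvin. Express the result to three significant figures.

T₂ ≈ 144 K

Adiabatic: T₁V₁^(γ−1) = T₂V₂^(γ−1) ⇒ T₂ = T₁ (V₁/V₂)^(γ−1).
T₂ = 465 × (16.9/314)^(0.4) = 144.5 K.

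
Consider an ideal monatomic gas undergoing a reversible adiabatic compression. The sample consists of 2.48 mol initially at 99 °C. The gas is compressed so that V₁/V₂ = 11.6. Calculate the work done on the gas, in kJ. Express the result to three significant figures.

W ≈ 47.5 kJ

For a reversible adiabat TV^(γ−1) is constant, so T₂ = T₁ (V₁/V₂)^(γ−1).
γ = 5/3 for a monatomic ideal gas, so γ−1 = 2/3.
T₁ = 99 °C = 372.1 K.
T₂ = 372.1 × 11.6^(2/3) = 1907 K.
Q = 0, so ΔU = W_on_gas = nCᵥΔT with Cᵥ = R/(γ−1) = 12.47 J/(mol·K).
ΔU = 2.48 × 12.47 × (1907 − 372.1) = 47470 J.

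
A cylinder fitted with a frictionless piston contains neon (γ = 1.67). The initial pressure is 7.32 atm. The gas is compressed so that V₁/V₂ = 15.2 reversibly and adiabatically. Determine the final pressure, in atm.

P₂ ≈ 689 atm

Adiabatic: P₁V₁^γ = P₂V₂^γ ⇒ P₂ = P₁ (V₁/V₂)^γ.
P₂ = 7.32 × 15.2^(1.67) = 689 atm.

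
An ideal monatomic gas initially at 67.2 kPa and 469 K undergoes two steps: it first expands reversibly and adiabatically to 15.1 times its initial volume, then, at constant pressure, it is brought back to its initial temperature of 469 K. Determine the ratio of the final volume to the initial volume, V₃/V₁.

V₃/V₁ ≈ 92.2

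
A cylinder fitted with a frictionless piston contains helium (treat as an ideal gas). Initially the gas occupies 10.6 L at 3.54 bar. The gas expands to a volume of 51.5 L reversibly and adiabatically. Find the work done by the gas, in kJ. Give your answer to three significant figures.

W ≈ 3.67 kJ

γ = 5/3 for a monatomic ideal gas.
P₂ = P₁(V₁/V₂)^γ = 3.54×(10.6/51.5)^(5/3) = 0.254 bar.
For a reversible adiabat, W_by_gas = (P₁V₁ − P₂V₂)/(γ−1).
W_by = (354000×0.0106 − 25400×0.0515) / (2/3) = 3666 J.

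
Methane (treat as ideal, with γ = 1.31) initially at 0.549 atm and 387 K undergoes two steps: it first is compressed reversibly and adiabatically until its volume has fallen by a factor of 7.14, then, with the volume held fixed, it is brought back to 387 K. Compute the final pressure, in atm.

Adiabatic step (PV^γ = const): P₂ = 0.549×7.14^(1.31) = 7.21 atm; T₂ = 387×7.14^(0.31) = 711.8 K.
Isochoric: P₃ = P₂(T₃/T₂) = 7.21 × (387/711.8) = 3.92 atm.

P₃ ≈ 3.92 atm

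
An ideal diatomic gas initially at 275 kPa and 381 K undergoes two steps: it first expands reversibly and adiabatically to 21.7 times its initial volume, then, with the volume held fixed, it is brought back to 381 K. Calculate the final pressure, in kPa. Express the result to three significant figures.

P₃ ≈ 12.7 kPa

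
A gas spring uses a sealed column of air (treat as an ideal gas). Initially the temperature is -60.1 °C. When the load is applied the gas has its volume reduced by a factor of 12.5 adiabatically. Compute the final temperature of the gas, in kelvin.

T₂ ≈ 585 K

For a reversible adiabat TV^(γ−1) is constant, so T₂ = T₁ (V₁/V₂)^(γ−1).
For a diatomic ideal gas γ = 7/5, so γ−1 = 2/5.
T₁ = -60.1 °C = 213 K.
T₂ = 213 × 12.5^(2/5) = 585.1 K.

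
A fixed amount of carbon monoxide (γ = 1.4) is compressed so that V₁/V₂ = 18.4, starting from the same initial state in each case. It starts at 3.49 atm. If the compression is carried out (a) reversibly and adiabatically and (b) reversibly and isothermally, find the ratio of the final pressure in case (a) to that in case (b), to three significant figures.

P_adiabatic / P_isothermal ≈ 3.21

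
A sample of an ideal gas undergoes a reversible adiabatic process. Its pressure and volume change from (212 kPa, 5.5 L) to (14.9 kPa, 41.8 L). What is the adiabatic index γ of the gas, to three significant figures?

PV^γ = const ⇒ γ = ln(P₂/P₁) / ln(V₁/V₂).
γ = ln(14.9/212) / ln(5.5/41.8) = 1.309.

γ ≈ 1.31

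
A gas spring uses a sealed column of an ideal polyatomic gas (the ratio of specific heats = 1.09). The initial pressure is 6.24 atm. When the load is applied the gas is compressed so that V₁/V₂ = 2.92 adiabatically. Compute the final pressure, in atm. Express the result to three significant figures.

Since PV^γ is constant along a reversible adiabat, P₂ = P₁ (V₁/V₂)^γ.
P₂ = 6.24 × 2.92^(1.09) = 20.07 atm.

P₂ ≈ 20.1 atm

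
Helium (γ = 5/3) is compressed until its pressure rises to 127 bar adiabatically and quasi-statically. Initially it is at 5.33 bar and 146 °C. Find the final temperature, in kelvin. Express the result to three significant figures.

T₂ ≈ 1490 K

Adiabatic: T₂/T₁ = (P₂/P₁)^((γ−1)/γ).
T₁ = 146 °C = 419.1 K.
T₂ = 419.1 × (127/5.33)^(2/5) = 1490 K.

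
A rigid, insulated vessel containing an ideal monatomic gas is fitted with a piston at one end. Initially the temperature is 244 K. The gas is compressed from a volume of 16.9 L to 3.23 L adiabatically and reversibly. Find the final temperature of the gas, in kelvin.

T₂ ≈ 735 K

For a reversible adiabat TV^(γ−1) is constant, so T₂ = T₁ (V₁/V₂)^(γ−1).
For a monatomic ideal gas γ = 5/3, so γ−1 = 2/3.
T₂ = 244 × (16.9/3.23)^(2/3) = 735.4 K.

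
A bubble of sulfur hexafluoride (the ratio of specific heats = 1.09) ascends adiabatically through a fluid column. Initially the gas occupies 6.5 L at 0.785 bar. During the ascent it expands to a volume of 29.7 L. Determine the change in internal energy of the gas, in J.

P₂ = P₁(V₁/V₂)^γ = 0.785×(6.5/29.7)^(1.09) = 0.1498 bar.
For a reversible adiabat, W_by_gas = (P₁V₁ − P₂V₂)/(γ−1).
W_by = (78500×0.0065 − 14980×0.0297) / (0.09) = 724.6 J.
Q = 0 ⇒ ΔU = −W_by = -724.6 J.

ΔU ≈ -725 J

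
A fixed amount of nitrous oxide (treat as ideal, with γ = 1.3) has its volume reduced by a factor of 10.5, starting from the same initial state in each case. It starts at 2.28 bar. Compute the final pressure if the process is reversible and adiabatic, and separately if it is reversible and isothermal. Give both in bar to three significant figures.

Isothermal: P₂ = P₁(V₁/V₂) = 2.28×10.5 = 23.94 bar.
Adiabatic: P₂ = P₁(V₁/V₂)^γ = 2.28×10.5^(1.3) = 48.47 bar.

adiabatic: 48.5 bar; isothermal: 23.9 bar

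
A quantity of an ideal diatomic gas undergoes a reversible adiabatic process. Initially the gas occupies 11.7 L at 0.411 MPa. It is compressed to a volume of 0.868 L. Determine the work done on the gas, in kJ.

W ≈ 22.0 kJ

γ = 7/5 for a diatomic ideal gas.
P₂ = P₁(V₁/V₂)^γ = 0.411×(11.7/0.868)^(7/5) = 15.68 MPa.
For a reversible adiabat, W_by_gas = (P₁V₁ − P₂V₂)/(γ−1).
W_by = (411000×0.0117 − 1.568×10^7×0.000868) / (2/5) = -22010 J.
W_on_gas = −W_by = 22010 J.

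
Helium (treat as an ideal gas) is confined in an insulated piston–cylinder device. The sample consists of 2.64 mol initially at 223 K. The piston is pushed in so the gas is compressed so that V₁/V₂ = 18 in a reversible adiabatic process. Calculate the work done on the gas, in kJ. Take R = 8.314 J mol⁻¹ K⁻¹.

W ≈ 43.1 kJ

For a reversible adiabat TV^(γ−1) is constant, so T₂ = T₁ (V₁/V₂)^(γ−1).
γ = 5/3 for a monatomic ideal gas, so γ−1 = 2/3.
T₂ = 223 × 18^(2/3) = 1532 K.
Q = 0, so ΔU = W_on_gas = nCᵥΔT with Cᵥ = R/(γ−1) = 12.47 J/(mol·K).
ΔU = 2.64 × 12.47 × (1532 − 223) = 43080 J.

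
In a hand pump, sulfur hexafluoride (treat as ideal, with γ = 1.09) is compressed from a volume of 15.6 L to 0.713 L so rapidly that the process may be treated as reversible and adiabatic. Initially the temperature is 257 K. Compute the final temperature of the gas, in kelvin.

T₂ ≈ 339 K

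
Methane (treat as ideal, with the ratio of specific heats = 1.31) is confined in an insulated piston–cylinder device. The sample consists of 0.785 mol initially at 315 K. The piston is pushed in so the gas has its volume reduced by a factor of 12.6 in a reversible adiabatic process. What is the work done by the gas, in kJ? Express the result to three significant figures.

W ≈ -7.91 kJ

For a reversible adiabat TV^(γ−1) is constant, so T₂ = T₁ (V₁/V₂)^(γ−1).
T₂ = 315 × 12.6^(0.31) = 690.9 K.
Q = 0, so ΔU = W_on_gas = nCᵥΔT with Cᵥ = R/(γ−1) = 26.82 J/(mol·K).
ΔU = 0.785 × 26.82 × (690.9 − 315) = 7914 J.
Work done by the gas = −ΔU = -7914 J.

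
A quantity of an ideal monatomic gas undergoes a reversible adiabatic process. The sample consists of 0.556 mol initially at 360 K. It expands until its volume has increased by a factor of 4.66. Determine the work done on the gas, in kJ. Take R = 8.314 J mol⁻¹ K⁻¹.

Adiabatic: T₁V₁^(γ−1) = T₂V₂^(γ−1) ⇒ T₂ = T₁ (V₁/V₂)^(γ−1).
γ = 5/3 for a monatomic ideal gas, so γ−1 = 2/3.
T₂ = 360 × (1/4.66)^(2/3) = 129 K.
Q = 0, so ΔU = W_on_gas = nCᵥΔT with Cᵥ = R/(γ−1) = 12.47 J/(mol·K).
ΔU = 0.556 × 12.47 × (129 − 360) = -1601 J.

W ≈ -1.60 kJ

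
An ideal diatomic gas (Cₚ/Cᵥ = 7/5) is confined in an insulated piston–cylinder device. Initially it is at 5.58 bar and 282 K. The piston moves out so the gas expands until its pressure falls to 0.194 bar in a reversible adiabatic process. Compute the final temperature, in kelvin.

Adiabatic: T₂/T₁ = (P₂/P₁)^((γ−1)/γ).
T₂ = 282 × (0.194/5.58)^(2/7) = 108 K.

T₂ ≈ 108 K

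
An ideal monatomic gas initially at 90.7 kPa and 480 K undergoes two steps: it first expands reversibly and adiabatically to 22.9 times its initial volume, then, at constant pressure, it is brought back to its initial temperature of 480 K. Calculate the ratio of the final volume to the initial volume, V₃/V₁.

V₃/V₁ ≈ 185

For a monatomic ideal gas γ = 5/3.
Adiabatic step: V₂/V₁ = 22.9; T₂ = T₁·(1/22.9)^(2/3) = 59.52 K.
Isobaric step: V₃/V₂ = T₃/T₂ = 480/59.52.
V₃/V₁ = (V₂/V₁)(V₃/V₂) = 22.9 × (480/59.52) = 184.7.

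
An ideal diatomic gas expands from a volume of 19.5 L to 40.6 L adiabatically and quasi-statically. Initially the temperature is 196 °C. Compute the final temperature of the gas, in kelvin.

Adiabatic: T₁V₁^(γ−1) = T₂V₂^(γ−1) ⇒ T₂ = T₁ (V₁/V₂)^(γ−1).
For a diatomic ideal gas γ = 7/5, so γ−1 = 2/5.
T₁ = 196 °C = 469.1 K.
T₂ = 469.1 × (19.5/40.6)^(2/5) = 349.9 K.

T₂ ≈ 350 K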